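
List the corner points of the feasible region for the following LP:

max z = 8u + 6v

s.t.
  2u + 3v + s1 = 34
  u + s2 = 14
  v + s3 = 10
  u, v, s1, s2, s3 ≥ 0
Each vertex is the intersection of two constraint boundaries that also satisfies all remaining constraints:
  u = 0 and v = 0 → (0, 0)
  u = 14 and v = 0 → (14, 0)
  2u + 3v = 34 and u = 14 → (14, 2)
  2u + 3v = 34 and v = 10 → (2, 10)
  v = 10 and u = 0 → (0, 10)

Vertices: (0, 0), (14, 0), (14, 2), (2, 10), (0, 10)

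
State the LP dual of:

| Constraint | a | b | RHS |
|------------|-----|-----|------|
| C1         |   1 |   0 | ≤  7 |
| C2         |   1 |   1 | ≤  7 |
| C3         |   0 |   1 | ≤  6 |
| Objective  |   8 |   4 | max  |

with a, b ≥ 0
Minimize: z = 7y1 + 7y2 + 6y3

Subject to:
  C1: -y1 - y2 ≤ -8
  C2: -y2 - y3 ≤ -4
  y1, y2, y3 ≥ 0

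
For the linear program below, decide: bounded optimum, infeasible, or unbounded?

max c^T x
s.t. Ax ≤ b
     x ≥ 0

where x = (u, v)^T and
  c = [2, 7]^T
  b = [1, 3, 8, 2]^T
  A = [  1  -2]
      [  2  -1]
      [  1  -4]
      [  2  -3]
Feasible point: (0, 0) satisfies every constraint, so the LP is feasible.
Direction d = (0, 1): for each constraint row a, a·d ≤ 0 —
  (1)(0) + (-2)(1) = -2 ≤ 0
  (2)(0) + (-1)(1) = -1 ≤ 0
  (1)(0) + (-4)(1) = -4 ≤ 0
  (2)(0) + (-3)(1) = -3 ≤ 0
and d ≥ 0, so (0, 0) + t·d stays feasible for every t ≥ 0. Along this ray z = 2u + 7v changes by 7 per unit t, so z → +∞.

Unbounded: there is a feasible ray along which z → +∞.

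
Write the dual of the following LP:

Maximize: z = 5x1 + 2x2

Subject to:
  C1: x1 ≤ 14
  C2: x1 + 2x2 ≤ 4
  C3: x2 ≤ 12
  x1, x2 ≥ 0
Minimize: z = 14y1 + 4y2 + 12y3

Subject to:
  C1: -y1 - y2 ≤ -5
  C2: -2y2 - y3 ≤ -2
  y1, y2, y3 ≥ 0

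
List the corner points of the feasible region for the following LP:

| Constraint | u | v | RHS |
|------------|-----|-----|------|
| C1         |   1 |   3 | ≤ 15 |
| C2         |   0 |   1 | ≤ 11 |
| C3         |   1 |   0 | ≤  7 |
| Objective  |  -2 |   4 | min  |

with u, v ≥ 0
Each vertex is the intersection of two constraint boundaries that also satisfies all remaining constraints:
  u = 0 and v = 0 → (0, 0)
  u = 7 and v = 0 → (7, 0)
  u + 3v = 15 and u = 7 → (7, 2.667)
  u + 3v = 15 and u = 0 → (0, 5)

Vertices: (0, 0), (7, 0), (7, 2.667), (0, 5)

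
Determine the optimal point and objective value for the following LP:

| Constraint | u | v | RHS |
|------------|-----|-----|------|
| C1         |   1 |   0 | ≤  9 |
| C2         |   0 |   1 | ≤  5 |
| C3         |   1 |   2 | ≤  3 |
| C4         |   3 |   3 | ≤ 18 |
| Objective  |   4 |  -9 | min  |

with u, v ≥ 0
u = 0, v = 1.5, z = -13.5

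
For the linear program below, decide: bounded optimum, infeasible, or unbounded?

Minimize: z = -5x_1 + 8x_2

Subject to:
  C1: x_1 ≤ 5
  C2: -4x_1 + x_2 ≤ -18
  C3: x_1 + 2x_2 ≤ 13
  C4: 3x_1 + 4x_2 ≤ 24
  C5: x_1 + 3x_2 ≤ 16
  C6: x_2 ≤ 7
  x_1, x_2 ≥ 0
The point (5, 0) satisfies every constraint, so the LP is feasible; the constraints give x_1 ≤ 5 and x_2 ≤ 7, which with x_1, x_2 ≥ 0 keep the feasible region inside a bounded box. A feasible, bounded LP attains a finite optimum at a vertex.

Bounded optimum: z* = -25 at (5, 0).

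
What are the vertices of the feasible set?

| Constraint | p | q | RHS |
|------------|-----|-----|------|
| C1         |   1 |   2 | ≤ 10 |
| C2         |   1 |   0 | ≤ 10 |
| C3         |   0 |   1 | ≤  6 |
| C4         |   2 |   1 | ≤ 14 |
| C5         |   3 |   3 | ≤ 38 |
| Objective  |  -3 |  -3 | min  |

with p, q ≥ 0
Each vertex is the intersection of two constraint boundaries that also satisfies all remaining constraints:
  p = 0 and q = 0 → (0, 0)
  2p + q = 14 and q = 0 → (7, 0)
  p + 2q = 10 and 2p + q = 14 → (6, 2)
  p + 2q = 10 and p = 0 → (0, 5)

Vertices: (0, 0), (7, 0), (6, 2), (0, 5)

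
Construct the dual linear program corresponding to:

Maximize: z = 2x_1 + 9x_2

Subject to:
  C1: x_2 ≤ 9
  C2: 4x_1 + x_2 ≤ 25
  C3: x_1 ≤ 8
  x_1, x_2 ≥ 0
Minimize: z = 9y1 + 25y2 + 8y3

Subject to:
  C1: -4y2 - y3 ≤ -2
  C2: -y1 - y2 ≤ -9
  y1, y2, y3 ≥ 0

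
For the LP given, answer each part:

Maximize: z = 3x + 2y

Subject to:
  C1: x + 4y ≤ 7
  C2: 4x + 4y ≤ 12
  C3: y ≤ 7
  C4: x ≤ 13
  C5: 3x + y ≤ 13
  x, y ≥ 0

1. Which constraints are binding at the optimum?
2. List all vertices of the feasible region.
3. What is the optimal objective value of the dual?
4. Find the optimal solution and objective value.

1. C2, y ≥ 0
2. (0, 0), (3, 0), (1.667, 1.333), (0, 1.75)
3. 9 (by strong duality, equal to the primal optimum)
4. x = 3, y = 0, z = 9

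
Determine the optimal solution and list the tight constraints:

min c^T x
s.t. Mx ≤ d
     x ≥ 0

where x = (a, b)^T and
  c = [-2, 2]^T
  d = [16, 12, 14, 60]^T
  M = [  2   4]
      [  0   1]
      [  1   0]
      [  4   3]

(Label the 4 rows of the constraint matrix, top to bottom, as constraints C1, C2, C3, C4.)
Optimal: a = 8, b = 0
Binding: C1, b ≥ 0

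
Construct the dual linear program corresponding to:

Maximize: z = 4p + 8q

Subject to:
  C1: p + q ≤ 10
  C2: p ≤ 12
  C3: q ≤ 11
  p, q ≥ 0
Minimize: z = 10y1 + 12y2 + 11y3

Subject to:
  C1: -y1 - y2 ≤ -4
  C2: -y1 - y3 ≤ -8
  y1, y2, y3 ≥ 0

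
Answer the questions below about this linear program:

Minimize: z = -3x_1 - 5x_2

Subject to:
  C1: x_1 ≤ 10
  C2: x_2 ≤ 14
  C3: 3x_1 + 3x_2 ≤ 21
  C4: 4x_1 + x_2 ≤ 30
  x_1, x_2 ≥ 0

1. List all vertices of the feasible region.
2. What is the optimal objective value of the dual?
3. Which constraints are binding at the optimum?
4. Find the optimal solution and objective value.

1. (0, 0), (7, 0), (0, 7)
2. -35 (by strong duality, equal to the primal optimum)
3. C3, x_1 ≥ 0
4. x_1 = 0, x_2 = 7, z = -35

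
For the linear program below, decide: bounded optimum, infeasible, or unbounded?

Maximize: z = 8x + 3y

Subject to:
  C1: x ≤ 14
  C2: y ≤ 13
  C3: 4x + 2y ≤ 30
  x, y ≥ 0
The point (7.5, 0) satisfies every constraint, so the LP is feasible; the constraints give x ≤ 14 and y ≤ 13, which with x, y ≥ 0 keep the feasible region inside a bounded box. A feasible, bounded LP attains a finite optimum at a vertex.

Evaluating z = 8x + 3y at each vertex:
  (0, 0): z = 0
  (7.5, 0): z = 60
  (1, 13): z = 47
  (0, 13): z = 39

The LP has an optimal solution: (7.5, 0) with z = 60.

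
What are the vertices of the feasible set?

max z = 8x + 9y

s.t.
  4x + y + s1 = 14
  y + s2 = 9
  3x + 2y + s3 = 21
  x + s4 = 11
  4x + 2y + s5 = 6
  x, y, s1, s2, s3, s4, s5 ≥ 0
Each vertex is the intersection of two constraint boundaries that also satisfies all remaining constraints:
  x = 0 and y = 0 → (0, 0)
  4x + 2y = 6 and y = 0 → (1.5, 0)
  4x + 2y = 6 and x = 0 → (0, 3)

Vertices: (0, 0), (1.5, 0), (0, 3)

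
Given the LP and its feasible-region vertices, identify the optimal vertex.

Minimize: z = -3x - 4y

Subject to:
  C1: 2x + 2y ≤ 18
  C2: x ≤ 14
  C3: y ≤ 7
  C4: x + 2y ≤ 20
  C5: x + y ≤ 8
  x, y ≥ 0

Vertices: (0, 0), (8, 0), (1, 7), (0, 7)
Evaluating z = -3x - 4y at each vertex:
  (0, 0): z = 0
  (8, 0): z = -24
  (1, 7): z = -31
  (0, 7): z = -28

The smallest value is z = -31, attained at (1, 7).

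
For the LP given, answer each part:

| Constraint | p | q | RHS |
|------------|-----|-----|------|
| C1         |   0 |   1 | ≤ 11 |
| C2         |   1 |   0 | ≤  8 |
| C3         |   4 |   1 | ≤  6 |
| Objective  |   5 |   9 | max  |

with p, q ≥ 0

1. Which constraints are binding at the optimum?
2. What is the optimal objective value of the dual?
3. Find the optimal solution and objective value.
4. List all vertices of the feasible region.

1. C3, p ≥ 0
2. 54 (by strong duality, equal to the primal optimum)
3. p = 0, q = 6, z = 54
4. (0, 0), (1.5, 0), (0, 6)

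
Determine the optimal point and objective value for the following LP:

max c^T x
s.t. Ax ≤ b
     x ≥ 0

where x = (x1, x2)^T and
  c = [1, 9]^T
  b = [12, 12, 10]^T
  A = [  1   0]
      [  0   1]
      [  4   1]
Each vertex is the intersection of two constraint boundaries that also satisfies all remaining constraints:
  x1 = 0 and x2 = 0 → (0, 0)
  4x1 + x2 = 10 and x2 = 0 → (2.5, 0)
  4x1 + x2 = 10 and x1 = 0 → (0, 10)

Evaluating z = x1 + 9x2 at each vertex:
  (0, 0): z = 0
  (2.5, 0): z = 2.5
  (0, 10): z = 90

The maximum is at (0, 10) with z = 90.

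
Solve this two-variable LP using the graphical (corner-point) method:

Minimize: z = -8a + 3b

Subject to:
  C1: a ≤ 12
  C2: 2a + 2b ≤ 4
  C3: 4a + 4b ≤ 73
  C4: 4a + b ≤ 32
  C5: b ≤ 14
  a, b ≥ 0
Each vertex is the intersection of two constraint boundaries that also satisfies all remaining constraints:
  a = 0 and b = 0 → (0, 0)
  2a + 2b = 4 and b = 0 → (2, 0)
  2a + 2b = 4 and a = 0 → (0, 2)

Evaluating z = -8a + 3b at each vertex:
  (0, 0): z = 0
  (2, 0): z = -16
  (0, 2): z = 6

The minimum is at (2, 0) with z = -16.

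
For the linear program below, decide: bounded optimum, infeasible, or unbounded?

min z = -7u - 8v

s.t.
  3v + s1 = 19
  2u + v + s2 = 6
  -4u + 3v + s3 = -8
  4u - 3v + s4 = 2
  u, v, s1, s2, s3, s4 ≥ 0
The row 4u - 3v + s4 = 2 with s4 ≥ 0 requires 4u - 3v ≤ 2, while the row -4u + 3v + s3 = -8 with s3 ≥ 0 is equivalent to 4u - 3v ≥ 8. Together they would need 8 ≤ 4u - 3v ≤ 2, which is impossible since 8 > 2. No point satisfies all constraints.

Infeasible: no point satisfies all constraints simultaneously.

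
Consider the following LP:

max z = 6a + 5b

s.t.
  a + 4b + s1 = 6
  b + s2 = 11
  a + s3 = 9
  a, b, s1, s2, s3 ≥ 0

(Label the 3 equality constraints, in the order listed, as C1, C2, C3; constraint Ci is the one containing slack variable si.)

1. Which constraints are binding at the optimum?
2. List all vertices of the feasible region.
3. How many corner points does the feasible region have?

1. C1, b ≥ 0
2. (0, 0), (6, 0), (0, 1.5)
3. 3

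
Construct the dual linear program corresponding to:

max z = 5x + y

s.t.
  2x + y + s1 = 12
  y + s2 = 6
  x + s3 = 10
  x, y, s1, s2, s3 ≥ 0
Minimize: z = 12y1 + 6y2 + 10y3

Subject to:
  C1: -2y1 - y3 ≤ -5
  C2: -y1 - y2 ≤ -1
  y1, y2, y3 ≥ 0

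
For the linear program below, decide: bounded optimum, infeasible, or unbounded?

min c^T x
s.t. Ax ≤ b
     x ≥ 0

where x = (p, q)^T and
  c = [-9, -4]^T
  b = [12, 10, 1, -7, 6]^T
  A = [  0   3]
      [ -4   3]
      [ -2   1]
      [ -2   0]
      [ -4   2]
Feasible point: (4, 0) satisfies every constraint, so the LP is feasible.
Direction d = (1, 0): for each constraint row a, a·d ≤ 0 —
  (0)(1) + (3)(0) = 0 ≤ 0
  (-4)(1) + (3)(0) = -4 ≤ 0
  (-2)(1) + (1)(0) = -2 ≤ 0
  (-2)(1) + (0)(0) = -2 ≤ 0
  (-4)(1) + (2)(0) = -4 ≤ 0
and d ≥ 0, so (4, 0) + t·d stays feasible for every t ≥ 0. Along this ray z = -9p - 4q changes by -9 per unit t, so z → −∞.

The LP is unbounded; z can be made arbitrarily small.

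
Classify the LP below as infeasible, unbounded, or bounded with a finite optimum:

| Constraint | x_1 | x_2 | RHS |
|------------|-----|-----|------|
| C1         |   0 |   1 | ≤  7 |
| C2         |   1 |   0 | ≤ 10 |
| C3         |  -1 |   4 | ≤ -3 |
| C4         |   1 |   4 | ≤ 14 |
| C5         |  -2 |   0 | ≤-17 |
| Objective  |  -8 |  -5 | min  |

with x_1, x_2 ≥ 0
The point (10, 1) satisfies every constraint, so the LP is feasible; the constraints give x_1 ≤ 10 and x_2 ≤ 7, which with x_1, x_2 ≥ 0 keep the feasible region inside a bounded box. A feasible, bounded LP attains a finite optimum at a vertex.

Evaluating z = -8x_1 - 5x_2 at each vertex:
  (8.5, 0): z = -68
  (10, 0): z = -80
  (10, 1): z = -85
  (8.5, 1.375): z = -74.88

The LP has an optimal solution: (10, 1) with z = -85.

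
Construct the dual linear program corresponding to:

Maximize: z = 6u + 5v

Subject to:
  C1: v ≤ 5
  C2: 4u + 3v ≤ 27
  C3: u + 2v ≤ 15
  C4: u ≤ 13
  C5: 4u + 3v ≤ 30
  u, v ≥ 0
Minimize: z = 5y1 + 27y2 + 15y3 + 13y4 + 30y5

Subject to:
  C1: -4y2 - y3 - y4 - 4y5 ≤ -6
  C2: -y1 - 3y2 - 2y3 - 3y5 ≤ -5
  y1, y2, y3, y4, y5 ≥ 0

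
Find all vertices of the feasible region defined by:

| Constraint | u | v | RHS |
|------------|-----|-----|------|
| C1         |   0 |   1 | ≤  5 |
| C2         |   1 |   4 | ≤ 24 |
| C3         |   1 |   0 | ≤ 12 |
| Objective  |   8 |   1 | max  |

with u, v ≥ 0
Each vertex is the intersection of two constraint boundaries that also satisfies all remaining constraints:
  u = 0 and v = 0 → (0, 0)
  u = 12 and v = 0 → (12, 0)
  u + 4v = 24 and u = 12 → (12, 3)
  v = 5 and u + 4v = 24 → (4, 5)
  v = 5 and u = 0 → (0, 5)

Vertices: (0, 0), (12, 0), (12, 3), (4, 5), (0, 5)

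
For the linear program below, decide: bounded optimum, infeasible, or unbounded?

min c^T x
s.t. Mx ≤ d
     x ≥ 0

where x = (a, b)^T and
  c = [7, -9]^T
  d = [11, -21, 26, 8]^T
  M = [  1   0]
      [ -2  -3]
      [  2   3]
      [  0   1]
The point (0, 8) satisfies every constraint, so the LP is feasible; the constraints give a ≤ 11 and b ≤ 8, which with a, b ≥ 0 keep the feasible region inside a bounded box. A feasible, bounded LP attains a finite optimum at a vertex.

Evaluating z = 7a - 9b at each vertex:
  (10.5, 0): z = 73.5
  (11, 0): z = 77
  (11, 1.333): z = 65
  (1, 8): z = -65
  (0, 8): z = -72
  (0, 7): z = -63

Bounded optimum: z* = -72 at (0, 8).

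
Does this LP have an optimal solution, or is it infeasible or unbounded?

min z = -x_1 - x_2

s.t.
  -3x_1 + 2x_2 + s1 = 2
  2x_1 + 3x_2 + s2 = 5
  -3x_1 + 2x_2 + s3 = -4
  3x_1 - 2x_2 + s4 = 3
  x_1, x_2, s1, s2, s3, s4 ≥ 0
The row 3x_1 - 2x_2 + s4 = 3 with s4 ≥ 0 requires 3x_1 - 2x_2 ≤ 3, while the row -3x_1 + 2x_2 + s3 = -4 with s3 ≥ 0 is equivalent to 3x_1 - 2x_2 ≥ 4. Together they would need 4 ≤ 3x_1 - 2x_2 ≤ 3, which is impossible since 4 > 3. No point satisfies all constraints.

The feasible region is empty; the LP is infeasible.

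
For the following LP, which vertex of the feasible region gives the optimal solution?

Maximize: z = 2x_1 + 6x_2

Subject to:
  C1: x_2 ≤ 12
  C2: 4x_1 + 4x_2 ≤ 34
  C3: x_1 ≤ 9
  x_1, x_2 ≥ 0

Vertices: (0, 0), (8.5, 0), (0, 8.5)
Evaluating z = 2x_1 + 6x_2 at each vertex:
  (0, 0): z = 0
  (8.5, 0): z = 17
  (0, 8.5): z = 51

The largest value is z = 51, attained at (0, 8.5).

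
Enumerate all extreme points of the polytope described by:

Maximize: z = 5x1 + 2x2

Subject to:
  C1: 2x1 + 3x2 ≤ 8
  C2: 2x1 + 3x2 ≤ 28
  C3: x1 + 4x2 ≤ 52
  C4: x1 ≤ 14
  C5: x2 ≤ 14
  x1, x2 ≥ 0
Each vertex is the intersection of two constraint boundaries that also satisfies all remaining constraints:
  x1 = 0 and x2 = 0 → (0, 0)
  2x1 + 3x2 = 8 and x2 = 0 → (4, 0)
  2x1 + 3x2 = 8 and x1 = 0 → (0, 2.667)

Vertices: (0, 0), (4, 0), (0, 2.667)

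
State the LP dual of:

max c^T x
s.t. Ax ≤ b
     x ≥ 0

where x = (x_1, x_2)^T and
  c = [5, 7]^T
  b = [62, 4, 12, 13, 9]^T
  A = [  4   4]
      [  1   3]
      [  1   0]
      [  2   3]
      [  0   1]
Minimize: z = 62y1 + 4y2 + 12y3 + 13y4 + 9y5

Subject to:
  C1: -4y1 - y2 - y3 - 2y4 ≤ -5
  C2: -4y1 - 3y2 - 3y4 - y5 ≤ -7
  y1, y2, y3, y4, y5 ≥ 0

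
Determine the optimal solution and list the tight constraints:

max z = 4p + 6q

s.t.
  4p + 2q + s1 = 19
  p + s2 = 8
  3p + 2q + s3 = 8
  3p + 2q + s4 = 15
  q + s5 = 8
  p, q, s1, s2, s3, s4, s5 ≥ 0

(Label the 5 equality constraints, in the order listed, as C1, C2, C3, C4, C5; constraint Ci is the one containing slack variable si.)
Optimal: p = 0, q = 4
Slack at optimum:
  C1: slack = 11
  C2: slack = 8
  C3: slack = 0 (binding)
  C4: slack = 7
  C5: slack = 4
  p ≥ 0: p = 0 (binding)
  q ≥ 0: q = 4
Binding constraints: C3, p ≥ 0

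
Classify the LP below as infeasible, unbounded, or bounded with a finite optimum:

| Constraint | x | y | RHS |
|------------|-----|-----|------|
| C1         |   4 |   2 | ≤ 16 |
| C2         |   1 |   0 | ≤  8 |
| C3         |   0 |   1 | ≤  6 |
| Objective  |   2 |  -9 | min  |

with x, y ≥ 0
The point (0, 6) satisfies every constraint, so the LP is feasible; the constraints give x ≤ 8 and y ≤ 6, which with x, y ≥ 0 keep the feasible region inside a bounded box. A feasible, bounded LP attains a finite optimum at a vertex.

The LP has an optimal solution: (0, 6) with z = -54.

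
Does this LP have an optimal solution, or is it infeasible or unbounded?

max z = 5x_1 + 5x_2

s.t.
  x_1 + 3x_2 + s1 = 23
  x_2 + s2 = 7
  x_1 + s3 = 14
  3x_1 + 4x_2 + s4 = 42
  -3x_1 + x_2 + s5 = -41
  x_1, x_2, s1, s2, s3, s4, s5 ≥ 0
The point (14, 0) satisfies every constraint, so the LP is feasible; the constraints give x_1 ≤ 14 and x_2 ≤ 7, which with x_1, x_2 ≥ 0 keep the feasible region inside a bounded box. A feasible, bounded LP attains a finite optimum at a vertex.

The LP has an optimal solution: (14, 0) with z = 70.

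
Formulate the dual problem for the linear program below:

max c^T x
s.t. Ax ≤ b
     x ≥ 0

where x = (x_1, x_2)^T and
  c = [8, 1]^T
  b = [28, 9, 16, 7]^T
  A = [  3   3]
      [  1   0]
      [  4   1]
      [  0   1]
Minimize: z = 28y1 + 9y2 + 16y3 + 7y4

Subject to:
  C1: -3y1 - y2 - 4y3 ≤ -8
  C2: -3y1 - y3 - y4 ≤ -1
  y1, y2, y3, y4 ≥ 0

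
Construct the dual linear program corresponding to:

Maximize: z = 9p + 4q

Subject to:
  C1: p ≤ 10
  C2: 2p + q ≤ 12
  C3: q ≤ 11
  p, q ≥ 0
Minimize: z = 10y1 + 12y2 + 11y3

Subject to:
  C1: -y1 - 2y2 ≤ -9
  C2: -y2 - y3 ≤ -4
  y1, y2, y3 ≥ 0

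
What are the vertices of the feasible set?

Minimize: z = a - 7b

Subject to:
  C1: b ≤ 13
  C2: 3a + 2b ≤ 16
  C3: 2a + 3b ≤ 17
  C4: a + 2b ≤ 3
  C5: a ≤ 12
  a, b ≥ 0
Each vertex is the intersection of two constraint boundaries that also satisfies all remaining constraints:
  a = 0 and b = 0 → (0, 0)
  a + 2b = 3 and b = 0 → (3, 0)
  a + 2b = 3 and a = 0 → (0, 1.5)

Vertices: (0, 0), (3, 0), (0, 1.5)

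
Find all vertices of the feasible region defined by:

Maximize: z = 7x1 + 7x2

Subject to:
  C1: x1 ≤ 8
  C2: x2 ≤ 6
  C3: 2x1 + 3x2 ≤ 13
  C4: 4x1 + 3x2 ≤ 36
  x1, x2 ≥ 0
Each vertex is the intersection of two constraint boundaries that also satisfies all remaining constraints:
  x1 = 0 and x2 = 0 → (0, 0)
  2x1 + 3x2 = 13 and x2 = 0 → (6.5, 0)
  2x1 + 3x2 = 13 and x1 = 0 → (0, 4.333)

Vertices: (0, 0), (6.5, 0), (0, 4.333)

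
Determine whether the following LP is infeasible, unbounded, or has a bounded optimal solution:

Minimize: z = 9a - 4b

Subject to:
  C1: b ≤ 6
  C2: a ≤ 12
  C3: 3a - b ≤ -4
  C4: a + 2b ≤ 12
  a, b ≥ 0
The point (0, 6) satisfies every constraint, so the LP is feasible; the constraints give a ≤ 12 and b ≤ 6, which with a, b ≥ 0 keep the feasible region inside a bounded box. A feasible, bounded LP attains a finite optimum at a vertex.

Evaluating z = 9a - 4b at each vertex:
  (0, 4): z = -16
  (0.5714, 5.714): z = -17.71
  (0, 6): z = -24

Feasible with finite optimum z* = -24 at (0, 6).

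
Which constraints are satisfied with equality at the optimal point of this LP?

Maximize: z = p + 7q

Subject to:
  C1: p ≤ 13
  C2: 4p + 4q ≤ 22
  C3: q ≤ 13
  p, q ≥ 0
Optimal: p = 0, q = 5.5
Slack at optimum:
  C1: slack = 13
  C2: slack = 0 (binding)
  C3: slack = 7.5
  p ≥ 0: p = 0 (binding)
  q ≥ 0: q = 5.5
Binding constraints: C2, p ≥ 0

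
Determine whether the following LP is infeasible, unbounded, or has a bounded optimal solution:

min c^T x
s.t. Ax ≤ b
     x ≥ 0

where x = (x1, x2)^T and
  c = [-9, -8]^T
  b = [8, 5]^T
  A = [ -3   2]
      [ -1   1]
Feasible point: (0, 0) satisfies every constraint, so the LP is feasible.
Direction d = (1, 0): for each constraint row a, a·d ≤ 0 —
  (-3)(1) + (2)(0) = -3 ≤ 0
  (-1)(1) + (1)(0) = -1 ≤ 0
and d ≥ 0, so (0, 0) + t·d stays feasible for every t ≥ 0. Along this ray z = -9x1 - 8x2 changes by -9 per unit t, so z → −∞.

Unbounded — the objective can decrease without bound over the feasible region.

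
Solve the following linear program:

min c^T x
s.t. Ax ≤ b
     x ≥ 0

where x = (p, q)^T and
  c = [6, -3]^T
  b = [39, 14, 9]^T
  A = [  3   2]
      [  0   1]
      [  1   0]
Each vertex is the intersection of two constraint boundaries that also satisfies all remaining constraints:
  p = 0 and q = 0 → (0, 0)
  p = 9 and q = 0 → (9, 0)
  3p + 2q = 39 and p = 9 → (9, 6)
  3p + 2q = 39 and q = 14 → (3.667, 14)
  q = 14 and p = 0 → (0, 14)

Evaluating z = 6p - 3q at each vertex:
  (0, 0): z = 0
  (9, 0): z = 54
  (9, 6): z = 36
  (3.667, 14): z = -20
  (0, 14): z = -42

The minimum is at (0, 14) with z = -42.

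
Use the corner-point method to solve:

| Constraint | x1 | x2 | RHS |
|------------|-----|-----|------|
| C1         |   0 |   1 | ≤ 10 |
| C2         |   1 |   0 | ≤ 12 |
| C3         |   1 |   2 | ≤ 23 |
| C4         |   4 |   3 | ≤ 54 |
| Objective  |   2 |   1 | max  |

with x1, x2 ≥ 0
x1 = 12, x2 = 2, z = 26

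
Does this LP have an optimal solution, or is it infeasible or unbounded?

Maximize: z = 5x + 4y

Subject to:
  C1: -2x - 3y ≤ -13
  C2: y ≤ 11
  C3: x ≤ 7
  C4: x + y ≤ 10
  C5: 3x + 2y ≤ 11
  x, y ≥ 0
The point (0, 5.5) satisfies every constraint, so the LP is feasible; the constraints give x ≤ 7 and y ≤ 11, which with x, y ≥ 0 keep the feasible region inside a bounded box. A feasible, bounded LP attains a finite optimum at a vertex.

Evaluating z = 5x + 4y at each vertex:
  (0, 4.333): z = 17.33
  (1.4, 3.4): z = 20.6
  (0, 5.5): z = 22

Bounded optimum: z* = 22 at (0, 5.5).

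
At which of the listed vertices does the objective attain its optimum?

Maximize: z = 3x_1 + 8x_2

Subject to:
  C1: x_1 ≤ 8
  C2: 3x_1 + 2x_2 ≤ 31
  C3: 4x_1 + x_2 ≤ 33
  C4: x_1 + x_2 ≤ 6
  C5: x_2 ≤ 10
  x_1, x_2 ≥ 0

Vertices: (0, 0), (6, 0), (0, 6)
Evaluating z = 3x_1 + 8x_2 at each vertex:
  (0, 0): z = 0
  (6, 0): z = 18
  (0, 6): z = 48

The largest value is z = 48, attained at (0, 6).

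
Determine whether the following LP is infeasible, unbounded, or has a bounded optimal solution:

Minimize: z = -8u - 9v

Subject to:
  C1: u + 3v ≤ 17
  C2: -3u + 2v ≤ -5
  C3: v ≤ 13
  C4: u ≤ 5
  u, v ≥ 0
The point (5, 4) satisfies every constraint, so the LP is feasible; the constraints give u ≤ 5 and v ≤ 13, which with u, v ≥ 0 keep the feasible region inside a bounded box. A feasible, bounded LP attains a finite optimum at a vertex.

Feasible with finite optimum z* = -76 at (5, 4).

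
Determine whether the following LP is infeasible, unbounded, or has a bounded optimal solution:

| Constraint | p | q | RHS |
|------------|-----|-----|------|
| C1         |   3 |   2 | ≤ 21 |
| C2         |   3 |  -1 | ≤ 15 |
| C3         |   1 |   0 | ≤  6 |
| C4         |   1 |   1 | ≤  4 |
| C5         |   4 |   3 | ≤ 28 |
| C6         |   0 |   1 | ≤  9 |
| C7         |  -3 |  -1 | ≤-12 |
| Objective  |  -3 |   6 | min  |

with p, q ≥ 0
The point (4, 0) satisfies every constraint, so the LP is feasible; the constraints give p ≤ 6 and q ≤ 9, which with p, q ≥ 0 keep the feasible region inside a bounded box. A feasible, bounded LP attains a finite optimum at a vertex.

Evaluating z = -3p + 6q at each vertex:
  (4, 0): z = -12

Bounded optimum: z* = -12 at (4, 0).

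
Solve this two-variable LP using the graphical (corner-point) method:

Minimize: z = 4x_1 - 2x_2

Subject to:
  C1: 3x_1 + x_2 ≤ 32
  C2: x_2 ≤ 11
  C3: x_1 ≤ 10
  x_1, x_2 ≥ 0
Each vertex is the intersection of two constraint boundaries that also satisfies all remaining constraints:
  x_1 = 0 and x_2 = 0 → (0, 0)
  x_1 = 10 and x_2 = 0 → (10, 0)
  3x_1 + x_2 = 32 and x_1 = 10 → (10, 2)
  3x_1 + x_2 = 32 and x_2 = 11 → (7, 11)
  x_2 = 11 and x_1 = 0 → (0, 11)

Evaluating z = 4x_1 - 2x_2 at each vertex:
  (0, 0): z = 0
  (10, 0): z = 40
  (10, 2): z = 36
  (7, 11): z = 6
  (0, 11): z = -22

The minimum is at (0, 11) with z = -22.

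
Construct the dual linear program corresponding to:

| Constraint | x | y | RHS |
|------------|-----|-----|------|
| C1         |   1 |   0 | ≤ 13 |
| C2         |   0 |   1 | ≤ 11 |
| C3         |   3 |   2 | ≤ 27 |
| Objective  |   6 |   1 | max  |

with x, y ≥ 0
Minimize: z = 13y1 + 11y2 + 27y3

Subject to:
  C1: -y1 - 3y3 ≤ -6
  C2: -y2 - 2y3 ≤ -1
  y1, y2, y3 ≥ 0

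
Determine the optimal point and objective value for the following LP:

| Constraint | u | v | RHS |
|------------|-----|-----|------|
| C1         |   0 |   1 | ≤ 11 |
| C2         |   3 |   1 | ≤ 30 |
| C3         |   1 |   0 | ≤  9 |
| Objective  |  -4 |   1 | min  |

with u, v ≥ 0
u = 9, v = 0, z = -36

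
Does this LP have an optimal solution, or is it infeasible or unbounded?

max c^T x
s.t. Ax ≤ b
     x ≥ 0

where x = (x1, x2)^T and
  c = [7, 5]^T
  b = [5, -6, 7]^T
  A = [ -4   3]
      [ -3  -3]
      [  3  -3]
Feasible point: (1, 1) satisfies every constraint, so the LP is feasible.
Direction d = (1, 1): for each constraint row a, a·d ≤ 0 —
  (-4)(1) + (3)(1) = -1 ≤ 0
  (-3)(1) + (-3)(1) = -6 ≤ 0
  (3)(1) + (-3)(1) = 0 ≤ 0
and d ≥ 0, so (1, 1) + t·d stays feasible for every t ≥ 0. Along this ray z = 7x1 + 5x2 changes by 12 per unit t, so z → +∞.

Unbounded: there is a feasible ray along which z → +∞.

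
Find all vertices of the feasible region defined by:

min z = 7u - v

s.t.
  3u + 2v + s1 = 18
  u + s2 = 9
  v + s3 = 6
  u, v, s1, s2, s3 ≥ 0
Each vertex is the intersection of two constraint boundaries that also satisfies all remaining constraints:
  u = 0 and v = 0 → (0, 0)
  3u + 2v = 18 and v = 0 → (6, 0)
  3u + 2v = 18 and v = 6 → (2, 6)
  v = 6 and u = 0 → (0, 6)

Vertices: (0, 0), (6, 0), (2, 6), (0, 6)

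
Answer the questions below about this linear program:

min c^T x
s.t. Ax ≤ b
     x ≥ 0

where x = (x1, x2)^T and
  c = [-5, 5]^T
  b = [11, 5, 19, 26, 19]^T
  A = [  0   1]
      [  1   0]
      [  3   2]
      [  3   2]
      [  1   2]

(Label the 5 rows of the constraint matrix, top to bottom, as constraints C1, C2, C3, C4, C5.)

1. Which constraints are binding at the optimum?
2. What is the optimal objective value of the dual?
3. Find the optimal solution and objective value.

1. C2, x2 ≥ 0
2. -25 (by strong duality, equal to the primal optimum)
3. x1 = 5, x2 = 0, z = -25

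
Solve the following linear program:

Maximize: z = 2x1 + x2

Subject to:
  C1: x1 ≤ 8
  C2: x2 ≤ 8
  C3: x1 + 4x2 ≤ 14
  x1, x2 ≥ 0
Each vertex is the intersection of two constraint boundaries that also satisfies all remaining constraints:
  x1 = 0 and x2 = 0 → (0, 0)
  x1 = 8 and x2 = 0 → (8, 0)
  x1 = 8 and x1 + 4x2 = 14 → (8, 1.5)
  x1 + 4x2 = 14 and x1 = 0 → (0, 3.5)

Evaluating z = 2x1 + x2 at each vertex:
  (0, 0): z = 0
  (8, 0): z = 16
  (8, 1.5): z = 17.5
  (0, 3.5): z = 3.5

The maximum is at (8, 1.5) with z = 17.5.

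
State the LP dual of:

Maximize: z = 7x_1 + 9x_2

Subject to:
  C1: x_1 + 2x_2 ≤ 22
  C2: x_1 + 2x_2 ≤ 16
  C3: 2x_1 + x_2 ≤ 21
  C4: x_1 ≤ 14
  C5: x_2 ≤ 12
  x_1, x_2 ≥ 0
Minimize: z = 22y1 + 16y2 + 21y3 + 14y4 + 12y5

Subject to:
  C1: -y1 - y2 - 2y3 - y4 ≤ -7
  C2: -2y1 - 2y2 - y3 - y5 ≤ -9
  y1, y2, y3, y4, y5 ≥ 0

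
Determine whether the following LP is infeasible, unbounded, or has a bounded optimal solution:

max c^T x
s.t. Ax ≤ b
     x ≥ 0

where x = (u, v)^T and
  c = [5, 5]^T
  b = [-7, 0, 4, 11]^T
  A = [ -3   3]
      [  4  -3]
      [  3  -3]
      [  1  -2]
One constraint requires 3u - 3v ≤ 4, while the constraint -3u + 3v ≤ -7 is equivalent to 3u - 3v ≥ 7. Together they would need 7 ≤ 3u - 3v ≤ 4, which is impossible since 7 > 4. No point satisfies all constraints.

Infeasible — the constraint set is empty.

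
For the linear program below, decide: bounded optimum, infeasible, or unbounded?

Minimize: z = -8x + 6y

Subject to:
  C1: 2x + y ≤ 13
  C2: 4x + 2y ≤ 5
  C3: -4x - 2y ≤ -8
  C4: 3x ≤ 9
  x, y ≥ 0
C2 requires 4x + 2y ≤ 5, while C3 (-4x - 2y ≤ -8) is equivalent to 4x + 2y ≥ 8. Together they would need 8 ≤ 4x + 2y ≤ 5, which is impossible since 8 > 5. No point satisfies all constraints.

Infeasible — the constraint set is empty.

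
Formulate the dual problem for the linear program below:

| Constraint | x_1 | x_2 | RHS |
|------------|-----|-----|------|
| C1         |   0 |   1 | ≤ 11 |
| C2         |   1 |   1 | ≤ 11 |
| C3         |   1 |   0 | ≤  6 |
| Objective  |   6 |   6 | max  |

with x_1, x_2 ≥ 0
Minimize: z = 11y1 + 11y2 + 6y3

Subject to:
  C1: -y2 - y3 ≤ -6
  C2: -y1 - y2 ≤ -6
  y1, y2, y3 ≥ 0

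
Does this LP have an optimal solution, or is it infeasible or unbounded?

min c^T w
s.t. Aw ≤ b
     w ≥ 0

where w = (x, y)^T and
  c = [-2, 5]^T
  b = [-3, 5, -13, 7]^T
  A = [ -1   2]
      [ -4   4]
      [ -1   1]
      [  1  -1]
One constraint requires x - y ≤ 7, while the constraint -x + y ≤ -13 is equivalent to x - y ≥ 13. Together they would need 13 ≤ x - y ≤ 7, which is impossible since 13 > 7. No point satisfies all constraints.

Infeasible: no point satisfies all constraints simultaneously.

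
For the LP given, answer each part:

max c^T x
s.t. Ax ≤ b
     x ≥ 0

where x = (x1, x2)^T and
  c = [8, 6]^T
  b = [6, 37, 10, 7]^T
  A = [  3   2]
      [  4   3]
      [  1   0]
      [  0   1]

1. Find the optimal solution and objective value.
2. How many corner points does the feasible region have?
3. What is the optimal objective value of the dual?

1. x1 = 0, x2 = 3, z = 18
2. 3
3. 18 (by strong duality, equal to the primal optimum)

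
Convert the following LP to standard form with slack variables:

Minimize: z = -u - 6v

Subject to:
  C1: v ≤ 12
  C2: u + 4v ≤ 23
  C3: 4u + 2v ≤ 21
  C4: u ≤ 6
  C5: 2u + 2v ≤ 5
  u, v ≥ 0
min z = -u - 6v

s.t.
  v + s1 = 12
  u + 4v + s2 = 23
  4u + 2v + s3 = 21
  u + s4 = 6
  2u + 2v + s5 = 5
  u, v, s1, s2, s3, s4, s5 ≥ 0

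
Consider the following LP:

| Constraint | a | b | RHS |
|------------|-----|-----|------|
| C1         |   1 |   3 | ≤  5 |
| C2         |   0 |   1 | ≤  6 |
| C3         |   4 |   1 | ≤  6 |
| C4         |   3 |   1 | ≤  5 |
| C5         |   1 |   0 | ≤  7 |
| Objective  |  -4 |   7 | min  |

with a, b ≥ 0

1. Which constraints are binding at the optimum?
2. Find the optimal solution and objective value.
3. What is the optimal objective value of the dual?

1. C3, b ≥ 0
2. a = 1.5, b = 0, z = -6
3. -6 (by strong duality, equal to the primal optimum)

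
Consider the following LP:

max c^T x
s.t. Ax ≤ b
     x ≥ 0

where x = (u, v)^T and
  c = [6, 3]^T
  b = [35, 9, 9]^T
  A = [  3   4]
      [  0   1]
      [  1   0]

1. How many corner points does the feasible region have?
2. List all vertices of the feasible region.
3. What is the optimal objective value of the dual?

1. 4
2. (0, 0), (9, 0), (9, 2), (0, 8.75)
3. 60 (by strong duality, equal to the primal optimum)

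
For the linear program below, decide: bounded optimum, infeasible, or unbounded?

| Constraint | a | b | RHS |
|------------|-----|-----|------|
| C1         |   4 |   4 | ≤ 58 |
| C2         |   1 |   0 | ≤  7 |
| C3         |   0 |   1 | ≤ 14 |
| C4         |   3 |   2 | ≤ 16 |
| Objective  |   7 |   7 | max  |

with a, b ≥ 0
The point (0, 8) satisfies every constraint, so the LP is feasible; the constraints give a ≤ 7 and b ≤ 14, which with a, b ≥ 0 keep the feasible region inside a bounded box. A feasible, bounded LP attains a finite optimum at a vertex.

Evaluating z = 7a + 7b at each vertex:
  (0, 0): z = 0
  (5.333, 0): z = 37.33
  (0, 8): z = 56

Feasible with finite optimum z* = 56 at (0, 8).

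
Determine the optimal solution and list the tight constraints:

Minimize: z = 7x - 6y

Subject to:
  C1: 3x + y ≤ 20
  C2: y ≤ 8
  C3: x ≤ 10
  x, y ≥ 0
Optimal: x = 0, y = 8
Binding: C2, x ≥ 0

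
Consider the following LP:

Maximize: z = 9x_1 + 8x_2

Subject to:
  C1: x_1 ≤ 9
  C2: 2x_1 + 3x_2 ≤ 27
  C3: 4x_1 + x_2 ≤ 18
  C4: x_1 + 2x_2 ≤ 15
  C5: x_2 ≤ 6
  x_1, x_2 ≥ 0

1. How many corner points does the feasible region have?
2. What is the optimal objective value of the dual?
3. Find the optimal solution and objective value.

1. 4
2. 75 (by strong duality, equal to the primal optimum)
3. x_1 = 3, x_2 = 6, z = 75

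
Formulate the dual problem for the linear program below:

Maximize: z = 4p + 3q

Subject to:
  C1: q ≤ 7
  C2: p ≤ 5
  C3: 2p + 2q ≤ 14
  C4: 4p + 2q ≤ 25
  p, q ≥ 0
Minimize: z = 7y1 + 5y2 + 14y3 + 25y4

Subject to:
  C1: -y2 - 2y3 - 4y4 ≤ -4
  C2: -y1 - 2y3 - 2y4 ≤ -3
  y1, y2, y3, y4 ≥ 0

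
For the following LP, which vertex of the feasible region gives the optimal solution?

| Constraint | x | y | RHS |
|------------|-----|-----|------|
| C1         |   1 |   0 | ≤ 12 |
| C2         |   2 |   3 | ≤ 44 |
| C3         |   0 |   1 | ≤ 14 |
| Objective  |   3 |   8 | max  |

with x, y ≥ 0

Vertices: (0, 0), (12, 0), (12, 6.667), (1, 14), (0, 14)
Evaluating z = 3x + 8y at each vertex:
  (0, 0): z = 0
  (12, 0): z = 36
  (12, 6.667): z = 89.33
  (1, 14): z = 115
  (0, 14): z = 112

The largest value is z = 115, attained at (1, 14).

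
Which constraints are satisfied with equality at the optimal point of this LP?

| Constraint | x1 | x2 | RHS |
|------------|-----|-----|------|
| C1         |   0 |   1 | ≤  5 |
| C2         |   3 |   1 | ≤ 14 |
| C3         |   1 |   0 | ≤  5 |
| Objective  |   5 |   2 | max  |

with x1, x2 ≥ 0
Optimal: x1 = 3, x2 = 5
Binding: C1, C2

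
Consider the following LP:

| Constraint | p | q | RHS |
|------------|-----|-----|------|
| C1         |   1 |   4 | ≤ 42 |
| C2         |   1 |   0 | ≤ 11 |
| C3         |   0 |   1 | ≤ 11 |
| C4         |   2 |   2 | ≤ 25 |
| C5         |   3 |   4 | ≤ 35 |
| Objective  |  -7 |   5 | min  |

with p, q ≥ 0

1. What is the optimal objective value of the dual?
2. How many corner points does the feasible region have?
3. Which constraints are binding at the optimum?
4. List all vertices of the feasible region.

1. -77 (by strong duality, equal to the primal optimum)
2. 4
3. C2, q ≥ 0
4. (0, 0), (11, 0), (11, 0.5), (0, 8.75)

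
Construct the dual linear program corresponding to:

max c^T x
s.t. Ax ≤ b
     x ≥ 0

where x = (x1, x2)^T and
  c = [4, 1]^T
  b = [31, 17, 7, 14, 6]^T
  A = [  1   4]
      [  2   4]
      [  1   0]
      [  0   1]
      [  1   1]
Minimize: z = 31y1 + 17y2 + 7y3 + 14y4 + 6y5

Subject to:
  C1: -y1 - 2y2 - y3 - y5 ≤ -4
  C2: -4y1 - 4y2 - y4 - y5 ≤ -1
  y1, y2, y3, y4, y5 ≥ 0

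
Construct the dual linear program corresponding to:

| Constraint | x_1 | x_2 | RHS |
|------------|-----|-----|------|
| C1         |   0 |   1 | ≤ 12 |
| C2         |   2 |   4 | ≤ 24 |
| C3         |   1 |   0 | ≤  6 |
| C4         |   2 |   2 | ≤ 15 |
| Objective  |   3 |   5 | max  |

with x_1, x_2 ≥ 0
Minimize: z = 12y1 + 24y2 + 6y3 + 15y4

Subject to:
  C1: -2y2 - y3 - 2y4 ≤ -3
  C2: -y1 - 4y2 - 2y4 ≤ -5
  y1, y2, y3, y4 ≥ 0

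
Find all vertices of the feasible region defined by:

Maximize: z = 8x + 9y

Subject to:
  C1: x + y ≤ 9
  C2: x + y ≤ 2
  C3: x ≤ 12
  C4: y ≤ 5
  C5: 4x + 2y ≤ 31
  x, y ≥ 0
Each vertex is the intersection of two constraint boundaries that also satisfies all remaining constraints:
  x = 0 and y = 0 → (0, 0)
  x + y = 2 and y = 0 → (2, 0)
  x + y = 2 and x = 0 → (0, 2)

Vertices: (0, 0), (2, 0), (0, 2)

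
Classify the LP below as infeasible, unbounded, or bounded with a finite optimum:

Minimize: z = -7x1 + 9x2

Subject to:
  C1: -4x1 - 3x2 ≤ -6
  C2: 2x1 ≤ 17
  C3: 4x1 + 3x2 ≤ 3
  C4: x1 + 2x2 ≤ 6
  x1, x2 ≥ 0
C3 requires 4x1 + 3x2 ≤ 3, while C1 (-4x1 - 3x2 ≤ -6) is equivalent to 4x1 + 3x2 ≥ 6. Together they would need 6 ≤ 4x1 + 3x2 ≤ 3, which is impossible since 6 > 3. No point satisfies all constraints.

Infeasible — the constraint set is empty.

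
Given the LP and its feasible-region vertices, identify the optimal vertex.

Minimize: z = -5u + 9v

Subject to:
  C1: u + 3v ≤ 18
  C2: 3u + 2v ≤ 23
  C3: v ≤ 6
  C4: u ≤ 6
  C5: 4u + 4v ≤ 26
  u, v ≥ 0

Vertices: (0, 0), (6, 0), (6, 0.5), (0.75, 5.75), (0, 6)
Evaluating z = -5u + 9v at each vertex:
  (0, 0): z = 0
  (6, 0): z = -30
  (6, 0.5): z = -25.5
  (0.75, 5.75): z = 48
  (0, 6): z = 54

The smallest value is z = -30, attained at (6, 0).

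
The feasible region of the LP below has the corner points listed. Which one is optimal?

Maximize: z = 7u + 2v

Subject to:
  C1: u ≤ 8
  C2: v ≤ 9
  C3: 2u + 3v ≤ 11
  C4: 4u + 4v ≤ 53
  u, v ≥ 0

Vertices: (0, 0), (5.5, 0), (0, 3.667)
Evaluating z = 7u + 2v at each vertex:
  (0, 0): z = 0
  (5.5, 0): z = 38.5
  (0, 3.667): z = 7.333

The largest value is z = 38.5, attained at (5.5, 0).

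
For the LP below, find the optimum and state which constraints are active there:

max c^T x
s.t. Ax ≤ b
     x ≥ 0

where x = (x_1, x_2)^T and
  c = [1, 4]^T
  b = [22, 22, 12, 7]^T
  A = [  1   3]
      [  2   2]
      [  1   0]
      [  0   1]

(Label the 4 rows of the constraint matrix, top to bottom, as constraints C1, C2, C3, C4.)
Optimal: x_1 = 1, x_2 = 7
Slack at optimum:
  C1: slack = 0 (binding)
  C2: slack = 6
  C3: slack = 11
  C4: slack = 0 (binding)
  x_1 ≥ 0: x_1 = 1
  x_2 ≥ 0: x_2 = 7
Binding constraints: C1, C4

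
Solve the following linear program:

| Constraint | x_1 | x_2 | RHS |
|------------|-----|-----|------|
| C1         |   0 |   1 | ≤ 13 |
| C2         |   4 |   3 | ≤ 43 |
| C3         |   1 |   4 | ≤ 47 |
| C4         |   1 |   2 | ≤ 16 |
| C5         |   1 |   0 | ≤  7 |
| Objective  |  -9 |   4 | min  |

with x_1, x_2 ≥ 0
x_1 = 7, x_2 = 0, z = -63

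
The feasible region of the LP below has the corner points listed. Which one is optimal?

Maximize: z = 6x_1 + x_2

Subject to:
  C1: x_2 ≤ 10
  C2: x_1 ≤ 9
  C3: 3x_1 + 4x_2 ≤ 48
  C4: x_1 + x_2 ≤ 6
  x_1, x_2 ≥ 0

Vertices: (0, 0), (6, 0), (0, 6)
Evaluating z = 6x_1 + x_2 at each vertex:
  (0, 0): z = 0
  (6, 0): z = 36
  (0, 6): z = 6

The largest value is z = 36, attained at (6, 0).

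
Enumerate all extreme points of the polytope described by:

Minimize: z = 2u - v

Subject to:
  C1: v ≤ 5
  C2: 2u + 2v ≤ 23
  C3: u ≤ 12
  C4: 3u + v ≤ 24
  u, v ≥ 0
Each vertex is the intersection of two constraint boundaries that also satisfies all remaining constraints:
  u = 0 and v = 0 → (0, 0)
  3u + v = 24 and v = 0 → (8, 0)
  v = 5 and 3u + v = 24 → (6.333, 5)
  v = 5 and u = 0 → (0, 5)

Vertices: (0, 0), (8, 0), (6.333, 5), (0, 5)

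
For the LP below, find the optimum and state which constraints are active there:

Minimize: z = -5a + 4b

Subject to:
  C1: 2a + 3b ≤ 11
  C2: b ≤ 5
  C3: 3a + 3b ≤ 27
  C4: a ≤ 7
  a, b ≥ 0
Optimal: a = 5.5, b = 0
Slack at optimum:
  C1: slack = 0 (binding)
  C2: slack = 5
  C3: slack = 10.5
  C4: slack = 1.5
  a ≥ 0: a = 5.5
  b ≥ 0: b = 0 (binding)
Binding constraints: C1, b ≥ 0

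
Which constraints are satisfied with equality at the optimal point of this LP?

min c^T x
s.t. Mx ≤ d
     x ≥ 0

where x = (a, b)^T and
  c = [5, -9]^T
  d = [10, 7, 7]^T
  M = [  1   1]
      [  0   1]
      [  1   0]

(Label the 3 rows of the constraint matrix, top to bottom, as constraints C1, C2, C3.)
Optimal: a = 0, b = 7
Binding: C2, a ≥ 0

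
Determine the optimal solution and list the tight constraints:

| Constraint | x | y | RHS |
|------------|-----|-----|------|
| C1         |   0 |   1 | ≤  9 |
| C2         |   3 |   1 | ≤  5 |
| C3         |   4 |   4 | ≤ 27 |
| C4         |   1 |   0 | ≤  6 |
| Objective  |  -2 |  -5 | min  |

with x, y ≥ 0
Optimal: x = 0, y = 5
Slack at optimum:
  C1: slack = 4
  C2: slack = 0 (binding)
  C3: slack = 7
  C4: slack = 6
  x ≥ 0: x = 0 (binding)
  y ≥ 0: y = 5
Binding constraints: C2, x ≥ 0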